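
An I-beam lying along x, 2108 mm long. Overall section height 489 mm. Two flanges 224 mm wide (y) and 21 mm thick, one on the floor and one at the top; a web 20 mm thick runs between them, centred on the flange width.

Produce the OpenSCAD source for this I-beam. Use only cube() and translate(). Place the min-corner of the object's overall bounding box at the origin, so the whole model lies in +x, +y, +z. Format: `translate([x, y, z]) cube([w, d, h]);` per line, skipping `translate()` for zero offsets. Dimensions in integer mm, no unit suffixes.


cube([2108, 224, 21]);
translate([0, 102, 21]) cube([2108, 20, 447]);
translate([0, 0, 468]) cube([2108, 224, 21]);


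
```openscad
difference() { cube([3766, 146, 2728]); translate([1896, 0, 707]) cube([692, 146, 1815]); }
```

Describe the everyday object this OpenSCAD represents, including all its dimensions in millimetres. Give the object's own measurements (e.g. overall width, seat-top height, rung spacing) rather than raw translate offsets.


A wall 3766 mm long (x), 146 mm thick (y), 2728 mm tall, with a rectangular window opening cut through it. The opening is 692 mm wide and 1815 mm tall; its sill is at z = 707 mm and its near (−x) edge is 1896 mm from the wall's −x end. The opening passes through the full wall thickness.


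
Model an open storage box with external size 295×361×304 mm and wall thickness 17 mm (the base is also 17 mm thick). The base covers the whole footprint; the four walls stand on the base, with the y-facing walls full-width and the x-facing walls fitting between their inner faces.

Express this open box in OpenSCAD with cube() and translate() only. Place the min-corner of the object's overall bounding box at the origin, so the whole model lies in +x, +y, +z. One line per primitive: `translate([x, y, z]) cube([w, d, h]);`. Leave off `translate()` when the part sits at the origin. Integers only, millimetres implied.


cube([295, 361, 17]);
translate([0, 0, 17]) cube([295, 17, 287]);
translate([0, 344, 17]) cube([295, 17, 287]);
translate([0, 17, 17]) cube([17, 327, 287]);
translate([278, 17, 17]) cube([17, 327, 287]);


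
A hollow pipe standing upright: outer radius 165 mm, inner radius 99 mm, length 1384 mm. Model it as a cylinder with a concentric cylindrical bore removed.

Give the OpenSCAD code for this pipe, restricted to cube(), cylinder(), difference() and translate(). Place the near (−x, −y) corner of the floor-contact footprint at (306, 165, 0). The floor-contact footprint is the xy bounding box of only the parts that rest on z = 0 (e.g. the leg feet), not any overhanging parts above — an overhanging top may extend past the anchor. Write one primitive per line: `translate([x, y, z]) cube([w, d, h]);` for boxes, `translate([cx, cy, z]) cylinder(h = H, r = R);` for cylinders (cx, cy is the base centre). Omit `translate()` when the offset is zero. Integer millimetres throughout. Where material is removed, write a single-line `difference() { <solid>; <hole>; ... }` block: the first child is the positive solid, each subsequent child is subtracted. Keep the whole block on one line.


difference() { translate([471, 330, 0]) cylinder(h = 1384, r = 165); translate([471, 330, 0]) cylinder(h = 1384, r = 99); }


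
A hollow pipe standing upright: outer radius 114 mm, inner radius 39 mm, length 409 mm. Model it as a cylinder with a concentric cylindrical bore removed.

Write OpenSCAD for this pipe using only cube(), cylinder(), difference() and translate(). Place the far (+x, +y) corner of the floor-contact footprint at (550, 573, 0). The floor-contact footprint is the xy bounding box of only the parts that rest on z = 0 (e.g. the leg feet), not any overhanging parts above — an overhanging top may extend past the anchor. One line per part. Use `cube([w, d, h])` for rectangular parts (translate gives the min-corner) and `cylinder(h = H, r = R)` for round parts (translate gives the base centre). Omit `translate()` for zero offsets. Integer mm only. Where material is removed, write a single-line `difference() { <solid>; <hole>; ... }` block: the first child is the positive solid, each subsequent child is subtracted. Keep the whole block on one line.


difference() { translate([436, 459, 0]) cylinder(h = 409, r = 114); translate([436, 459, 0]) cylinder(h = 409, r = 39); }


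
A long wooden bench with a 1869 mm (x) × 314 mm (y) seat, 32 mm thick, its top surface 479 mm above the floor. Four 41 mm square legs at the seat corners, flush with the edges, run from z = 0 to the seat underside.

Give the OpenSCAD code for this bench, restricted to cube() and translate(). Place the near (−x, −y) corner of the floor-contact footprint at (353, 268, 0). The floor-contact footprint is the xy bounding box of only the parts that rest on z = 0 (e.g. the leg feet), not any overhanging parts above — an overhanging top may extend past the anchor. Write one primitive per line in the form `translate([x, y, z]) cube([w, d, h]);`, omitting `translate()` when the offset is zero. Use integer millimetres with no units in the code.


// leg_h = 479 − 32 = 447
translate([353, 268, 447]) cube([1869, 314, 32]);
translate([353, 268, 0]) cube([41, 41, 447]);
translate([353, 541, 0]) cube([41, 41, 447]);
translate([2181, 268, 0]) cube([41, 41, 447]);
translate([2181, 541, 0]) cube([41, 41, 447]);


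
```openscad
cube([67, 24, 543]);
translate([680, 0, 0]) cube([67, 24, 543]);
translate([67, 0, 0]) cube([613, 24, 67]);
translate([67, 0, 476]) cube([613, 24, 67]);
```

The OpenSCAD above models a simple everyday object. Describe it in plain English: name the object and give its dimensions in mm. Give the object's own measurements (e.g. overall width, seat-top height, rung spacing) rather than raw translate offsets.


A rectangular picture frame lying in the x–z plane (depth along y). The opening is 613 mm wide (x) by 409 mm tall (z), surrounded by a border 67 mm wide on all four sides. The frame is 24 mm deep and is made of two full-height vertical stiles with two horizontal rails fitted between them.


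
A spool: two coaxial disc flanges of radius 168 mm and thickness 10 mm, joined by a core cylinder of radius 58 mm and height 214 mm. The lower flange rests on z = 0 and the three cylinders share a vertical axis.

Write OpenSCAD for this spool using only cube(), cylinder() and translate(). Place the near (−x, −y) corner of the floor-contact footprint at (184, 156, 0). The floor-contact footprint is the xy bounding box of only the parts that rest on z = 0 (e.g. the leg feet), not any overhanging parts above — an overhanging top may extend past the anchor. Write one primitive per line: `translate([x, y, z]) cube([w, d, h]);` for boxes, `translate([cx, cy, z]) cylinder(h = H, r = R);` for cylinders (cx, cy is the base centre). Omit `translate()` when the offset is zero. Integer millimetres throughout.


translate([352, 324, 0]) cylinder(h = 10, r = 168);
translate([352, 324, 10]) cylinder(h = 214, r = 58);
translate([352, 324, 224]) cylinder(h = 10, r = 168);


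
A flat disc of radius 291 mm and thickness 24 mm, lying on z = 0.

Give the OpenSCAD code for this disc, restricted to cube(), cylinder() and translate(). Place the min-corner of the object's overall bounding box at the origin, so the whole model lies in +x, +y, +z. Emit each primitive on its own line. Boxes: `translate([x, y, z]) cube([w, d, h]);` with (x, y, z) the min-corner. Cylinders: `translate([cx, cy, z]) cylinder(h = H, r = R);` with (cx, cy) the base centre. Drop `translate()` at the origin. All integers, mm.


translate([291, 291, 0]) cylinder(h = 24, r = 291);


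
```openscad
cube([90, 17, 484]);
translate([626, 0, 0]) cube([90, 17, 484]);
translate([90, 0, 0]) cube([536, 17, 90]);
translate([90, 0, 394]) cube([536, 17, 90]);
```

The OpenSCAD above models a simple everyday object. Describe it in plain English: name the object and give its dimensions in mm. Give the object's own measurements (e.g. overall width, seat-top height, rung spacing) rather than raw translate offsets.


A rectangular picture frame lying in the x–z plane (depth along y). The opening is 536 mm wide (x) by 304 mm tall (z), surrounded by a border 90 mm wide on all four sides. The frame is 17 mm deep and is made of two full-height vertical stiles with two horizontal rails fitted between them.


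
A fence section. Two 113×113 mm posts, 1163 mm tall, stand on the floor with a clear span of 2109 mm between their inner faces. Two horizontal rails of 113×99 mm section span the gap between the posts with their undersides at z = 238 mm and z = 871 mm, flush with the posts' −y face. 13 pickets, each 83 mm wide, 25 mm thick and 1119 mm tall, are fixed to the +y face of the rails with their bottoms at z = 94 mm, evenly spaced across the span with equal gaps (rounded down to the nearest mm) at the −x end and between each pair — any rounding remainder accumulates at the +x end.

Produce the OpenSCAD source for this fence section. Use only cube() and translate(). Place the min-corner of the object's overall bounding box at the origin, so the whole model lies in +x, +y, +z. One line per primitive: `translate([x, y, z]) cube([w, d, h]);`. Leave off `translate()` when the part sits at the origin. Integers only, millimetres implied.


cube([113, 113, 1163]);
translate([2222, 0, 0]) cube([113, 113, 1163]);
translate([113, 0, 238]) cube([2109, 113, 99]);
translate([113, 0, 871]) cube([2109, 113, 99]);
translate([186, 113, 94]) cube([83, 25, 1119]);
translate([342, 113, 94]) cube([83, 25, 1119]);
translate([498, 113, 94]) cube([83, 25, 1119]);
translate([654, 113, 94]) cube([83, 25, 1119]);
translate([810, 113, 94]) cube([83, 25, 1119]);
translate([966, 113, 94]) cube([83, 25, 1119]);
translate([1122, 113, 94]) cube([83, 25, 1119]);
translate([1278, 113, 94]) cube([83, 25, 1119]);
translate([1434, 113, 94]) cube([83, 25, 1119]);
translate([1590, 113, 94]) cube([83, 25, 1119]);
translate([1746, 113, 94]) cube([83, 25, 1119]);
translate([1902, 113, 94]) cube([83, 25, 1119]);
translate([2058, 113, 94]) cube([83, 25, 1119]);


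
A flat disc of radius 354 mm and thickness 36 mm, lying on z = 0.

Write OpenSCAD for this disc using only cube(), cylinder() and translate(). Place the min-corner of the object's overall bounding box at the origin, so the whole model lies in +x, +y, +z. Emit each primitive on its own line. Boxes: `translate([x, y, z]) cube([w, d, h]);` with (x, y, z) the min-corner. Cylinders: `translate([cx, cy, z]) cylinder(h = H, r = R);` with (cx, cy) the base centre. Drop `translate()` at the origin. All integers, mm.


translate([354, 354, 0]) cylinder(h = 36, r = 354);


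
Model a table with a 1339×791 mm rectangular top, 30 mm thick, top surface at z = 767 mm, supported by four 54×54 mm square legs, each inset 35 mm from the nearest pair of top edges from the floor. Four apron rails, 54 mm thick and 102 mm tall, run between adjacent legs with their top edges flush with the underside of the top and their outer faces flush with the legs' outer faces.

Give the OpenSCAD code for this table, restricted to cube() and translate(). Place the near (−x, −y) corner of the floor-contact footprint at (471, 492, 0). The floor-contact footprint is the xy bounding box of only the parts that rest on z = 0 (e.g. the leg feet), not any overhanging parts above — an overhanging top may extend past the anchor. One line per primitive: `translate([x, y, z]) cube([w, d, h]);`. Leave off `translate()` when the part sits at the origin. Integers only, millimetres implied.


translate([436, 457, 737]) cube([1339, 791, 30]);
translate([471, 492, 0]) cube([54, 54, 737]);
translate([1686, 492, 0]) cube([54, 54, 737]);
translate([471, 1159, 0]) cube([54, 54, 737]);
translate([1686, 1159, 0]) cube([54, 54, 737]);
translate([525, 492, 635]) cube([1161, 54, 102]);
translate([525, 1159, 635]) cube([1161, 54, 102]);
translate([471, 546, 635]) cube([54, 613, 102]);
translate([1686, 546, 635]) cube([54, 613, 102]);


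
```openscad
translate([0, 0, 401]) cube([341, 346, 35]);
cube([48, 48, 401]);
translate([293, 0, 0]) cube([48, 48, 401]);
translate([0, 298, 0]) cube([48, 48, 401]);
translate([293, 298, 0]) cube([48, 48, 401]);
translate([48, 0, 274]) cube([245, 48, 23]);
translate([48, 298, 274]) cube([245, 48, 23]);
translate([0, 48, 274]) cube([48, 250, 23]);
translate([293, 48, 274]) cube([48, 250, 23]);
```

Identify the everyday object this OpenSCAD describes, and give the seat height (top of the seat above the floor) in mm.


A stool. The seat height is 436 mm.

A 341×346×35 slab at z = 401 on four corner posts — a stool. The seat top is 401 + 35 = 436 mm.


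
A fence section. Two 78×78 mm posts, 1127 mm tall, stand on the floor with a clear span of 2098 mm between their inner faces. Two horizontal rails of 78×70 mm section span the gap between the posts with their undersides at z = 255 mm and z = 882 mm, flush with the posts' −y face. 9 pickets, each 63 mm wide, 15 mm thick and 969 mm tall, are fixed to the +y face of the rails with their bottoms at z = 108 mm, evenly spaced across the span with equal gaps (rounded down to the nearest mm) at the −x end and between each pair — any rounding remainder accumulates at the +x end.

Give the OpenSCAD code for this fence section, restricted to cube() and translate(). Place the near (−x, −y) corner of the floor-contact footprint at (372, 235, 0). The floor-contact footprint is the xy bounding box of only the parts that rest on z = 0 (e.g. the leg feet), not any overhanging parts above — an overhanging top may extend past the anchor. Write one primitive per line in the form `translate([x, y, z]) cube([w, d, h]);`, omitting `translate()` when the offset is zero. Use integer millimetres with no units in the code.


translate([372, 235, 0]) cube([78, 78, 1127]);
translate([2548, 235, 0]) cube([78, 78, 1127]);
translate([450, 235, 255]) cube([2098, 78, 70]);
translate([450, 235, 882]) cube([2098, 78, 70]);
translate([603, 313, 108]) cube([63, 15, 969]);
translate([819, 313, 108]) cube([63, 15, 969]);
translate([1035, 313, 108]) cube([63, 15, 969]);
translate([1251, 313, 108]) cube([63, 15, 969]);
translate([1467, 313, 108]) cube([63, 15, 969]);
translate([1683, 313, 108]) cube([63, 15, 969]);
translate([1899, 313, 108]) cube([63, 15, 969]);
translate([2115, 313, 108]) cube([63, 15, 969]);
translate([2331, 313, 108]) cube([63, 15, 969]);


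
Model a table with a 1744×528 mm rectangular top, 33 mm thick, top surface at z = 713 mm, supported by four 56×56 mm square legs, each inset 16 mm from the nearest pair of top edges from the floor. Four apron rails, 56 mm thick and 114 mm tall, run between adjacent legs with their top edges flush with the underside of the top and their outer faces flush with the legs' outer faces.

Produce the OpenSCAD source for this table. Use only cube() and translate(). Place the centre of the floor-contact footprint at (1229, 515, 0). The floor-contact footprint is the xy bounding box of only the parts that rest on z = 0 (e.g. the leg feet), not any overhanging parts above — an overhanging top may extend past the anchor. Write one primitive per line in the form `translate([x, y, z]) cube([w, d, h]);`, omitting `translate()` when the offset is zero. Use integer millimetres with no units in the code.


translate([357, 251, 680]) cube([1744, 528, 33]);
translate([373, 267, 0]) cube([56, 56, 680]);
translate([2029, 267, 0]) cube([56, 56, 680]);
translate([373, 707, 0]) cube([56, 56, 680]);
translate([2029, 707, 0]) cube([56, 56, 680]);
translate([429, 267, 566]) cube([1600, 56, 114]);
translate([429, 707, 566]) cube([1600, 56, 114]);
translate([373, 323, 566]) cube([56, 384, 114]);
translate([2029, 323, 566]) cube([56, 384, 114]);


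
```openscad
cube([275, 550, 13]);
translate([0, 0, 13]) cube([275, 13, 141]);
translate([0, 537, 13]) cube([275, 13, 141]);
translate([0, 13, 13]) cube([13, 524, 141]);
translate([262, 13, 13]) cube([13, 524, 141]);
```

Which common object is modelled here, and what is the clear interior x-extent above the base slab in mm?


An open box. The internal width is 249 mm.

A 275×550 base slab with four walls standing on it — an open box. The base is 275 mm wide and the walls are 13 mm thick, so the internal width is 275 − 2 × 13 = 249 mm.


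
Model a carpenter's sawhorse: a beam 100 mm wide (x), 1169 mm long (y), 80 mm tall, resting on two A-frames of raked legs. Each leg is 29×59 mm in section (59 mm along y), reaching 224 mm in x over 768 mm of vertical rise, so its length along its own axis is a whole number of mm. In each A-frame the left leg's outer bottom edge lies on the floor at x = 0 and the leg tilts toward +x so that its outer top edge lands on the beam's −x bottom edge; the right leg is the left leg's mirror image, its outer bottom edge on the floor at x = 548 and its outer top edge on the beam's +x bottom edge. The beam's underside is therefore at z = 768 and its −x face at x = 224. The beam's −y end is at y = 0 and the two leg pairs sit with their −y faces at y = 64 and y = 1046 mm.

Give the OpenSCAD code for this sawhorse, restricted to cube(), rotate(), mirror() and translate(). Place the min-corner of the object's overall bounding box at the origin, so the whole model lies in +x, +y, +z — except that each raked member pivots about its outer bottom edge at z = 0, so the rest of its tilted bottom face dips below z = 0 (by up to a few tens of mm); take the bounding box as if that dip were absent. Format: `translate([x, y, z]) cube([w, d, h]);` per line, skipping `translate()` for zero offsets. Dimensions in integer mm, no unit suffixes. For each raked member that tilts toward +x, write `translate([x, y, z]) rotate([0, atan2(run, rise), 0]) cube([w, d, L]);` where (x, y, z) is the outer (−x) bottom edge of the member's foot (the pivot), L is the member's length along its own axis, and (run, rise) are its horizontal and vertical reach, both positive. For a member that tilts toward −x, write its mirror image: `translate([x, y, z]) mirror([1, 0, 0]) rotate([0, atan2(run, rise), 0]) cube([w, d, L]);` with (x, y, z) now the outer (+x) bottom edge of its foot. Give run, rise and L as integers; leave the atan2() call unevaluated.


translate([224, 0, 768]) cube([100, 1169, 80]);
translate([0, 64, 0]) rotate([0, atan2(224, 768), 0]) cube([29, 59, 800]);
translate([548, 64, 0]) mirror([1, 0, 0]) rotate([0, atan2(224, 768), 0]) cube([29, 59, 800]);
translate([0, 1046, 0]) rotate([0, atan2(224, 768), 0]) cube([29, 59, 800]);
translate([548, 1046, 0]) mirror([1, 0, 0]) rotate([0, atan2(224, 768), 0]) cube([29, 59, 800]);


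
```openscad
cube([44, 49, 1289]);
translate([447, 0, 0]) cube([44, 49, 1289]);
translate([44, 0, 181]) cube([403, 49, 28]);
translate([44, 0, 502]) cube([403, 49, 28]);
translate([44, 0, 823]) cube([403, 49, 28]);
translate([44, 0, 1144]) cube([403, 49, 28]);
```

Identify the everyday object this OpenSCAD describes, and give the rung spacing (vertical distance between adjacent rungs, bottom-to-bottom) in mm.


A ladder. The rung spacing is 321 mm.

Two tall 44×49 posts with 4 short bars between them — a ladder. Adjacent rungs sit at z = 181 and z = 502, so the spacing is 502 − 181 = 321 mm.


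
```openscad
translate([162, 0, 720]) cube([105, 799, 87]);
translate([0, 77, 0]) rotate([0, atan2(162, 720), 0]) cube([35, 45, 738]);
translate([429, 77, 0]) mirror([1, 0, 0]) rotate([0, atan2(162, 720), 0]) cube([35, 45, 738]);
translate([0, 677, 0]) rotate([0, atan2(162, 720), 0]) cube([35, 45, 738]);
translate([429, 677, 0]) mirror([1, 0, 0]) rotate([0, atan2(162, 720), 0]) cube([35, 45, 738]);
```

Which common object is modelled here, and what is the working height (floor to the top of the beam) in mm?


A sawhorse. The overall height is 807 mm.

A beam across two mirrored pairs of raked legs — a sawhorse. The beam's underside is at z = 720 (matching the legs' vertical rise in atan2(162, 720)) and the beam is 87 mm tall, so its top is at 720 + 87 = 807 mm. The raked legs top out at the beam's underside, so that is the highest point.


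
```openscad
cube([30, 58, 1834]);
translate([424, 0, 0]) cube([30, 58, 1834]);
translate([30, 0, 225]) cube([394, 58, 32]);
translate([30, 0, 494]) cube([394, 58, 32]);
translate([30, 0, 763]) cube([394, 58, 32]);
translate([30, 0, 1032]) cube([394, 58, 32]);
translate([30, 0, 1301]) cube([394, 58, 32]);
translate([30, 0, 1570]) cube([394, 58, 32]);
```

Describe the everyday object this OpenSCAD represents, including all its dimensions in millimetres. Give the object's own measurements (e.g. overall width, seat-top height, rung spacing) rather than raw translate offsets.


A straight ladder. Two 30×58 mm vertical rails, 1834 mm tall, stand 454 mm apart (outside-to-outside) with their front faces coplanar on the −y side. 6 rungs, each 58 mm deep and 32 mm tall, span between the inner faces of the rails, front faces flush with the rails. The lowest rung's underside is at z = 225 mm and rungs are spaced 269 mm apart (underside to underside).


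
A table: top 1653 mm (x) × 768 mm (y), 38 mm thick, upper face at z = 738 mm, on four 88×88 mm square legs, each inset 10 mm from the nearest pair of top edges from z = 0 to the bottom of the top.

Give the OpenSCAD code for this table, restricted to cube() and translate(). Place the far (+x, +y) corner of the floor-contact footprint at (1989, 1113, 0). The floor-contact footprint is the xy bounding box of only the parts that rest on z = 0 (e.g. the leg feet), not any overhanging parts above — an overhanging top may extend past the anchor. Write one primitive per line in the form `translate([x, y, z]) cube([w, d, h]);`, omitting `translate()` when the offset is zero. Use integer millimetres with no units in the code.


// leg_h = 738 - 38 = 700
translate([346, 355, 700]) cube([1653, 768, 38]);
translate([356, 365, 0]) cube([88, 88, 700]);
translate([1901, 365, 0]) cube([88, 88, 700]);
translate([356, 1025, 0]) cube([88, 88, 700]);
translate([1901, 1025, 0]) cube([88, 88, 700]);


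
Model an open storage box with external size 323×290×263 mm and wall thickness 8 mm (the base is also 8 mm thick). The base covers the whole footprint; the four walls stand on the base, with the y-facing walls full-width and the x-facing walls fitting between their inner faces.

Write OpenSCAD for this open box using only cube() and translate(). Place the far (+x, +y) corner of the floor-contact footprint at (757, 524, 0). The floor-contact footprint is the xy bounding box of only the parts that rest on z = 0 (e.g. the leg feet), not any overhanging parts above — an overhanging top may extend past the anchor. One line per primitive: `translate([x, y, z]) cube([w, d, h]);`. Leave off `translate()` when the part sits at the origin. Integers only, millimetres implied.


translate([434, 234, 0]) cube([323, 290, 8]);
translate([434, 234, 8]) cube([323, 8, 255]);
translate([434, 516, 8]) cube([323, 8, 255]);
translate([434, 242, 8]) cube([8, 274, 255]);
translate([749, 242, 8]) cube([8, 274, 255]);


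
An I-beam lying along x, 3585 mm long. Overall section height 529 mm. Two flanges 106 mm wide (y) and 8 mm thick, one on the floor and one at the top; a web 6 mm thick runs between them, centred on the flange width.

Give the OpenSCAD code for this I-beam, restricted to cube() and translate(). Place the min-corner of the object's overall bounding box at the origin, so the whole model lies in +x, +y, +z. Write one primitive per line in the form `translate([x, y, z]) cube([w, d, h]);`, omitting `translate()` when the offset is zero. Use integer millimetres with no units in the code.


cube([3585, 106, 8]);
translate([0, 50, 8]) cube([3585, 6, 513]);
translate([0, 0, 521]) cube([3585, 106, 8]);


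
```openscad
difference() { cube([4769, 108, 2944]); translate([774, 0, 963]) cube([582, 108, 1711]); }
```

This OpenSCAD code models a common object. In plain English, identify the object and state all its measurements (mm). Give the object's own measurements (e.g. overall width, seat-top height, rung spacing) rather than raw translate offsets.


A wall 4769 mm long (x), 108 mm thick (y), 2944 mm tall, with a rectangular window opening cut through it. The opening is 582 mm wide and 1711 mm tall; its sill is at z = 963 mm and its near (−x) edge is 774 mm from the wall's −x end. The opening passes through the full wall thickness.


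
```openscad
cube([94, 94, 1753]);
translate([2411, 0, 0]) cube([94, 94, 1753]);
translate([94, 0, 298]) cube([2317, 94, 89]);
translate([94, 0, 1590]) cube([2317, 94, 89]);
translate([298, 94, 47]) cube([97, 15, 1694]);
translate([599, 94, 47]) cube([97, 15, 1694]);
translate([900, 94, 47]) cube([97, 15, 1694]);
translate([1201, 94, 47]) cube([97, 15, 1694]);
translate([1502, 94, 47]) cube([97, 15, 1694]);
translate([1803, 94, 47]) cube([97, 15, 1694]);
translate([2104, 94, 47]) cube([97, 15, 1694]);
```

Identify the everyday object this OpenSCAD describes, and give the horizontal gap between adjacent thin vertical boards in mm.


A fence section. The picket gap is 204 mm.

Two posts, two rails, 7 pickets — a fence section. Span 2317 mm holds 7 pickets of 97 mm with 8 equal gaps: ⌊(2317 − 7·97) / 8⌋ = 204 mm.


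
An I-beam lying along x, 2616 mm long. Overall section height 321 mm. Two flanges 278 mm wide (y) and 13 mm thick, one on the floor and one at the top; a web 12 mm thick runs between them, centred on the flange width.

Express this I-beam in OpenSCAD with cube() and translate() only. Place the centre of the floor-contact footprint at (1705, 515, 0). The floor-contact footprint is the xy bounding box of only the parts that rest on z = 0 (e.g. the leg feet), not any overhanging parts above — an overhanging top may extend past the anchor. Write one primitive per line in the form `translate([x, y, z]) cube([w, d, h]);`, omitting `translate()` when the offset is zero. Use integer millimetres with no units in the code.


translate([397, 376, 0]) cube([2616, 278, 13]);
translate([397, 509, 13]) cube([2616, 12, 295]);
translate([397, 376, 308]) cube([2616, 278, 13]);


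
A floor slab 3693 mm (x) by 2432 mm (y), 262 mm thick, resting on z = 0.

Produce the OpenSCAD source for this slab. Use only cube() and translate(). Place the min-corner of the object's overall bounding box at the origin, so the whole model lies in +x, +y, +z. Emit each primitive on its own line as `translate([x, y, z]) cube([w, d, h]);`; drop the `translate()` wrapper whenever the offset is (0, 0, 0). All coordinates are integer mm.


cube([3693, 2432, 262]);


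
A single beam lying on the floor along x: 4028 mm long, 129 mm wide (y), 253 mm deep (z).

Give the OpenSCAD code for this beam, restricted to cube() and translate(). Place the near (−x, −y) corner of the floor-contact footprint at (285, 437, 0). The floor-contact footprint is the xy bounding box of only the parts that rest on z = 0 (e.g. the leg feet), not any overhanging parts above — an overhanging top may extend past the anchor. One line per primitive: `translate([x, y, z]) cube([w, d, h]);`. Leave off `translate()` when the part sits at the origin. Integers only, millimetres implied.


translate([285, 437, 0]) cube([4028, 129, 253]);


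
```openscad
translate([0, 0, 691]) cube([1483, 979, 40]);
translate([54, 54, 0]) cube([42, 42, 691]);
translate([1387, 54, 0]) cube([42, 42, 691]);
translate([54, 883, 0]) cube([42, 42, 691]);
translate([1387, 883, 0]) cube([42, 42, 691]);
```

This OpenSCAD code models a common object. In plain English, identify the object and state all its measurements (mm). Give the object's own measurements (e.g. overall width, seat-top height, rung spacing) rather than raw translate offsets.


A rectangular dining table. The top is 1483×979×40 mm with its upper surface at z = 731 mm. It stands on four 42×42 mm square legs, each inset 54 mm from the nearest pair of top edges, running from the floor to the underside of the top.


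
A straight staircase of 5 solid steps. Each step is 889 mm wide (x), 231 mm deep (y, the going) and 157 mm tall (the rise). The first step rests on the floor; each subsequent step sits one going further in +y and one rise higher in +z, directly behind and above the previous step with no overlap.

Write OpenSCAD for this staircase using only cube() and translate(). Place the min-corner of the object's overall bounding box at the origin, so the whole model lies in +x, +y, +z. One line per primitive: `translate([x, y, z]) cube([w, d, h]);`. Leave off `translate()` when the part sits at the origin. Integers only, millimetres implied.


cube([889, 231, 157]);
translate([0, 231, 157]) cube([889, 231, 157]);
translate([0, 462, 314]) cube([889, 231, 157]);
translate([0, 693, 471]) cube([889, 231, 157]);
translate([0, 924, 628]) cube([889, 231, 157]);


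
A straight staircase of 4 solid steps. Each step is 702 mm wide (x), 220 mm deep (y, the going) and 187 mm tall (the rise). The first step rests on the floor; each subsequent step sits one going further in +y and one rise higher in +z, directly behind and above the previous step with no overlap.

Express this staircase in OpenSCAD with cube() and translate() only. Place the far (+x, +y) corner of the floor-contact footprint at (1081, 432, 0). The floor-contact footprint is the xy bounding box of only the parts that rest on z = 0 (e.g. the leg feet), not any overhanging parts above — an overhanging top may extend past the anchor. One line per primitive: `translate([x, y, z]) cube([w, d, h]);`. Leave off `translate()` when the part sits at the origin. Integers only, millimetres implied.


translate([379, 212, 0]) cube([702, 220, 187]);
translate([379, 432, 187]) cube([702, 220, 187]);
translate([379, 652, 374]) cube([702, 220, 187]);
translate([379, 872, 561]) cube([702, 220, 187]);


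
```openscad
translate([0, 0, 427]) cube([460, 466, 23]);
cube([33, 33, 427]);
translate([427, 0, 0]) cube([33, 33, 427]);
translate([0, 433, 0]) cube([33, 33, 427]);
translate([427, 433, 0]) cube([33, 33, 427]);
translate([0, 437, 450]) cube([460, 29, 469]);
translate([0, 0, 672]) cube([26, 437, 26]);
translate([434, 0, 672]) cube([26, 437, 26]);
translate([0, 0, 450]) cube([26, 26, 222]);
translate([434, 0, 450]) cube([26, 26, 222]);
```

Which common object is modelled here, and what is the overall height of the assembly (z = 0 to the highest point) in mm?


A chair. The overall height is 919 mm.

A slab on four corner posts with a tall panel at the back — a chair. The seat slab sits at z = 427 with thickness 23, and the 469 mm backrest starts at the seat top, so the overall height is 427 + 23 + 469 = 919 mm.


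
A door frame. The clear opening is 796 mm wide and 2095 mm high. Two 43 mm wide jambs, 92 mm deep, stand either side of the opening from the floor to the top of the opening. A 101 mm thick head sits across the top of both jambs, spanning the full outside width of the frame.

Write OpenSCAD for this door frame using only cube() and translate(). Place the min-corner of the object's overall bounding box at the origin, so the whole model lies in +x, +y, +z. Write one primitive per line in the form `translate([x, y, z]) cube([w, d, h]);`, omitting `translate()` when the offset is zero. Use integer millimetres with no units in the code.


cube([43, 92, 2095]);
translate([839, 0, 0]) cube([43, 92, 2095]);
translate([0, 0, 2095]) cube([882, 92, 101]);


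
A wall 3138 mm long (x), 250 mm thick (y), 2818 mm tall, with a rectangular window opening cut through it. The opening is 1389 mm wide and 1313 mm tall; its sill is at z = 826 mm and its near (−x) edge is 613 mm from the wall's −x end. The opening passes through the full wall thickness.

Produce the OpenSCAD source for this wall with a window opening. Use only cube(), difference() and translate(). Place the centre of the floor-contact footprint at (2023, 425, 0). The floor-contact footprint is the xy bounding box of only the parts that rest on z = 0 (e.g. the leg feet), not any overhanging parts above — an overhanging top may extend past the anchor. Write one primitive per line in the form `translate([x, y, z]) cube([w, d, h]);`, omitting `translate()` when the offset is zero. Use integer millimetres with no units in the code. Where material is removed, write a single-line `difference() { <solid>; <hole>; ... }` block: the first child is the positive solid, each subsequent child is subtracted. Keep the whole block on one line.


difference() { translate([454, 300, 0]) cube([3138, 250, 2818]); translate([1067, 300, 826]) cube([1389, 250, 1313]); }


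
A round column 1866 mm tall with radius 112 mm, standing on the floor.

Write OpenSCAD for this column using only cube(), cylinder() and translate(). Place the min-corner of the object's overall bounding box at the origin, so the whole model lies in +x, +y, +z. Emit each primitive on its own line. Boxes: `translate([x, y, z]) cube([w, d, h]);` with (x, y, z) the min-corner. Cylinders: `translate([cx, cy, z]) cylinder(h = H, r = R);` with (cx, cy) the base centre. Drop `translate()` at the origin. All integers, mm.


translate([112, 112, 0]) cylinder(h = 1866, r = 112);


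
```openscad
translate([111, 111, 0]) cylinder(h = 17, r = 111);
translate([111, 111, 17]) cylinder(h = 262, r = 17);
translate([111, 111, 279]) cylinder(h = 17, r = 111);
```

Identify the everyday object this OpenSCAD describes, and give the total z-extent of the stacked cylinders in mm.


A spool. The overall height is 296 mm.

Three coaxial cylinders, large–small–large — a spool. Two 17 mm flanges and a 262 mm core give 17 + 262 + 17 = 296 mm.


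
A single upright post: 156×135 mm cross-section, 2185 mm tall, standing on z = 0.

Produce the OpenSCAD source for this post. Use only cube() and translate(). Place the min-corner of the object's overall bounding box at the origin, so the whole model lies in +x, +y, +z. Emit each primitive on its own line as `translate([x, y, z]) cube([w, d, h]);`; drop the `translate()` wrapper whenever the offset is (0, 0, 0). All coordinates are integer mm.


cube([156, 135, 2185]);


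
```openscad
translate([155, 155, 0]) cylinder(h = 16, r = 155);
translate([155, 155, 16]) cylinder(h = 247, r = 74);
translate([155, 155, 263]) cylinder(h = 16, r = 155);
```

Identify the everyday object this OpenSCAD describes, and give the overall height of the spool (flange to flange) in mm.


A spool. The overall height is 279 mm.

Three coaxial cylinders, large–small–large — a spool. Two 16 mm flanges and a 247 mm core give 16 + 247 + 16 = 279 mm.


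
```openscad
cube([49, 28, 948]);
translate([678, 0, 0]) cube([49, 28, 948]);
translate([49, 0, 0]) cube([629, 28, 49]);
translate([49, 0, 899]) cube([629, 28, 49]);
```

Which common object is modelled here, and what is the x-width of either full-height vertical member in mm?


A picture frame. The border width is 49 mm.

Four thin pieces enclosing a rectangular opening — a picture frame. The two full-height stiles are 948 mm tall; the top rail sits at z = 899 and is 49 mm tall, so the border above the opening is 948 − 899 = 49 mm, matching the stile x-width.


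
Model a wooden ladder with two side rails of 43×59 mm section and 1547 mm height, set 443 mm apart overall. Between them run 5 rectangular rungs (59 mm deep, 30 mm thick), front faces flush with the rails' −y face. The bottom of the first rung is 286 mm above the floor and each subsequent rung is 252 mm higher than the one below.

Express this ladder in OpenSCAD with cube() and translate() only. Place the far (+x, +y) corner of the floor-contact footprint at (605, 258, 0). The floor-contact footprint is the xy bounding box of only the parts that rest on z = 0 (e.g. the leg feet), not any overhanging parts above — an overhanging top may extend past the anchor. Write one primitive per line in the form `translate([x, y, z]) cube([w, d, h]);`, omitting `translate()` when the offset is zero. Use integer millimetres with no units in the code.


translate([162, 199, 0]) cube([43, 59, 1547]);
translate([562, 199, 0]) cube([43, 59, 1547]);
translate([205, 199, 286]) cube([357, 59, 30]);
translate([205, 199, 538]) cube([357, 59, 30]);
translate([205, 199, 790]) cube([357, 59, 30]);
translate([205, 199, 1042]) cube([357, 59, 30]);
translate([205, 199, 1294]) cube([357, 59, 30]);


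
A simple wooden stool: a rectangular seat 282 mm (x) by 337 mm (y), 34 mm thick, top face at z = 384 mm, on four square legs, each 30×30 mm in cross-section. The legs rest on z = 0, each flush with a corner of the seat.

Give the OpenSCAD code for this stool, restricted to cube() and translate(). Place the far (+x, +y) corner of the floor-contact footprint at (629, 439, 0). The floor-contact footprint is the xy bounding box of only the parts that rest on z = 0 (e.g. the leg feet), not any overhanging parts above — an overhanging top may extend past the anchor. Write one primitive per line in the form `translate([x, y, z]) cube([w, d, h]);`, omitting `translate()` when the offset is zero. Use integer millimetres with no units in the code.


translate([347, 102, 350]) cube([282, 337, 34]);
translate([347, 102, 0]) cube([30, 30, 350]);
translate([599, 102, 0]) cube([30, 30, 350]);
translate([347, 409, 0]) cube([30, 30, 350]);
translate([599, 409, 0]) cube([30, 30, 350]);


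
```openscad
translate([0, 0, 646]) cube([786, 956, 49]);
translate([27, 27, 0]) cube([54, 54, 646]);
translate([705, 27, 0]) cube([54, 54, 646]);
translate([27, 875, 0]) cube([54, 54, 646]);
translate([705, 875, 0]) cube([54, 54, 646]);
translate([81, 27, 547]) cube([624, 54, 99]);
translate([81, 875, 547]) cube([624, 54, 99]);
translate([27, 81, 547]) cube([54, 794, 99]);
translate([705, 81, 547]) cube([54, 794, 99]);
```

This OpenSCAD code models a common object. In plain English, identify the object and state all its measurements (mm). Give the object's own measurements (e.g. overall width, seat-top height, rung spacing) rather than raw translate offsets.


A table: top 786 mm (x) × 956 mm (y), 49 mm thick, upper face at z = 695 mm, on four 54×54 mm square legs, each inset 27 mm from the nearest pair of top edges from z = 0 to the bottom of the top. Four apron rails, 54 mm thick and 99 mm tall, run between adjacent legs with their top edges flush with the underside of the top and their outer faces flush with the legs' outer faces.


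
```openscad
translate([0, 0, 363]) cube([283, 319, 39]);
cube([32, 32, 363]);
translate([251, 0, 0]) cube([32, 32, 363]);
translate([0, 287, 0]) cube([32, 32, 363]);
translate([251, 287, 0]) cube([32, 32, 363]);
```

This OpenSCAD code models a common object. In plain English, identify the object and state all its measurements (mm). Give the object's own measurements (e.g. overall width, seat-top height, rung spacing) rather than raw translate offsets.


A four-legged stool. The seat is a 283×319×39 mm slab whose top surface is at z = 402 mm; four square legs, each 32×32 mm in cross-section, run from the floor (z = 0) to the underside of the seat, each flush with a corner of the seat.


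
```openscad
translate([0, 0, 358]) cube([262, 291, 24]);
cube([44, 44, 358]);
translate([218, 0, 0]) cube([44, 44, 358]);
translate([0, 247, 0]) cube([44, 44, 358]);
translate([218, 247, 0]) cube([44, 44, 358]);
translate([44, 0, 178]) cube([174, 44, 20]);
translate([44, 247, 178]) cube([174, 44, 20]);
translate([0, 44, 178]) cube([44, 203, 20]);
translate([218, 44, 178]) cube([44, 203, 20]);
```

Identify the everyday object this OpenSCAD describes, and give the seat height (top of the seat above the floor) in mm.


A stool. The seat height is 382 mm.

A 262×291×24 slab at z = 358 on four corner posts — a stool. The seat top is 358 + 24 = 382 mm.


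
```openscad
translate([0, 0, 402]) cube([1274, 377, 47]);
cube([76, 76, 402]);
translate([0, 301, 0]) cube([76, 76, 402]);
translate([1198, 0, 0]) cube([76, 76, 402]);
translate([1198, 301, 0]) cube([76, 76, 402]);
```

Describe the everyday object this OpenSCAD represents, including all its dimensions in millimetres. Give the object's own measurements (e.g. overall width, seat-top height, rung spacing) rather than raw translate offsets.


A long wooden bench with a 1274 mm (x) × 377 mm (y) seat, 47 mm thick, its top surface 449 mm above the floor. Four 76 mm square legs at the seat corners, flush with the edges, run from z = 0 to the seat underside.
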